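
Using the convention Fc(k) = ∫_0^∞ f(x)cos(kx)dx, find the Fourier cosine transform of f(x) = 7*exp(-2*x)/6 7/(3*(k^2 + 4))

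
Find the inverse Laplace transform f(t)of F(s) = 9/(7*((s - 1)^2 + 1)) 9*exp(t)*sin(t)/7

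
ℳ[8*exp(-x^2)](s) 4*gamma(s/2)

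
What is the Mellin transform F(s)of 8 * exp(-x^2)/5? 4 * gamma(s/2)/5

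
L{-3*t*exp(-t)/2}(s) -3/(2*(s + 1)^2)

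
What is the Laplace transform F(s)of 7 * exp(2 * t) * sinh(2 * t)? 14/(s * (s - 4))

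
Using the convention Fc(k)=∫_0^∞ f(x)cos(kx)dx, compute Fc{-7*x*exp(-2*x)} 7*(k^2-4)/(k^2 + 4)^2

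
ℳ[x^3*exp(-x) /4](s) gamma(s + 3) /4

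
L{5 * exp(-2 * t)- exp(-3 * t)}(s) 5/(s + 2) - 1/(s + 3)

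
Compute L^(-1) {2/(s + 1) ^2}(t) 2*t*exp(-t) 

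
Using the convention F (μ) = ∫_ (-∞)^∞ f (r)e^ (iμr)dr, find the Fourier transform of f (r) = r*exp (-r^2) I*sqrt (pi)*μ*exp (-μ^2/4)/2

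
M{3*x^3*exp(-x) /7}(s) 3*gamma(s + 3) /7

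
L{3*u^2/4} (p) 3/ (2*p^3)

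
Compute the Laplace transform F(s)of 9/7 9/(7*s)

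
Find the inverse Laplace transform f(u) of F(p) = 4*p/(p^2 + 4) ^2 u*sin(2*u) 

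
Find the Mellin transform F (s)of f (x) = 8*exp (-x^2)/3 4*gamma (s/2)/3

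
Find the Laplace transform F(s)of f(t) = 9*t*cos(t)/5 9*(s^2 - 1)/(5*(s^2 + 1)^2)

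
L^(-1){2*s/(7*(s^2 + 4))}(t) 2*cos(2*t)/7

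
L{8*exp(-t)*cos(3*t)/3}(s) 8*(s + 1)/(3*((s + 1)^2 + 9))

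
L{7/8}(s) 7/(8 * s)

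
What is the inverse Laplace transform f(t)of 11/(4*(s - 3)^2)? 11*t*exp(3*t)/4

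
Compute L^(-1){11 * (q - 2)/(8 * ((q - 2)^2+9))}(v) 11 * exp(2 * v) * cos(3 * v)/8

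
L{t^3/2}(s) 3/s^4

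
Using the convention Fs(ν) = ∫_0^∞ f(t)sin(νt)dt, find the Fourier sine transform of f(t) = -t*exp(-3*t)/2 -3*ν/(ν^2+9)^2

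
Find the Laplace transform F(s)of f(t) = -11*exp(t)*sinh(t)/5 -11/(5*s*(s - 2))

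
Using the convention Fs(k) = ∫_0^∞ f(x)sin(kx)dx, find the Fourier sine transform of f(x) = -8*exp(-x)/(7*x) -8*atan(k)/7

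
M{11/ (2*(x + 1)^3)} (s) 11*pi*(s - 2)*(s - 1)/ (4*sin (pi*s))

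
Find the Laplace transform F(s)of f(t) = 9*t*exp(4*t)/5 9/(5*(s - 4)^2)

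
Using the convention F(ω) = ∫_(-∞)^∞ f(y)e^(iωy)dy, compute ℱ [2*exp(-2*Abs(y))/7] 8/(7*(ω^2 + 4))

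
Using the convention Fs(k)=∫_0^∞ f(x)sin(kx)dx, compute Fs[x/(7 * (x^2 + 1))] pi * exp(-k)/14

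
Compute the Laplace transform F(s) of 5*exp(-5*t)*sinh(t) 5/((s + 5) ^2 - 1) 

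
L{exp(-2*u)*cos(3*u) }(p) (p + 2) /((p + 2) ^2 + 9) 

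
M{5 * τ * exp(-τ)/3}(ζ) 5 * gamma(ζ + 1)/3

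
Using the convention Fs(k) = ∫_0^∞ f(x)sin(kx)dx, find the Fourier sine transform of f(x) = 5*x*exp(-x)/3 10*k/(3*(k^2 + 1)^2)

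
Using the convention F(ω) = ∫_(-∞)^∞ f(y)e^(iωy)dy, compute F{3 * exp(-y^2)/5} 3 * sqrt(pi) * exp(-ω^2/4)/5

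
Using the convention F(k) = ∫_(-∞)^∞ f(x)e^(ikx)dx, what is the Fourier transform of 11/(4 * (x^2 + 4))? 11 * pi * exp(-2 * Abs(k))/8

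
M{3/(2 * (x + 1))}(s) 3 * pi * csc(pi * s)/2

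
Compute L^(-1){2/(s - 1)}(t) 2*exp(t)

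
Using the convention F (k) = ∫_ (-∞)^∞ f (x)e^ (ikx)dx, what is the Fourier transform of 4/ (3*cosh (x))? 4*pi/ (3*cosh (pi*k/2))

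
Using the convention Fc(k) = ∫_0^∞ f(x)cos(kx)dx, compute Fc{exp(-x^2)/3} sqrt(pi)*exp(-k^2/4)/6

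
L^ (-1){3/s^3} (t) 3 * t^2/2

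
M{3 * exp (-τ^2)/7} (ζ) 3 * gamma (ζ/2)/14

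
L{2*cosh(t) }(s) 2*s/(s^2-1) 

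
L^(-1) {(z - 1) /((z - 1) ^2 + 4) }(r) exp(r) * cos(2 * r) 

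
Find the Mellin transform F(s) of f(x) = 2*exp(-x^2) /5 gamma(s/2) /5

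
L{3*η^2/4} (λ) 3/ (2*λ^3)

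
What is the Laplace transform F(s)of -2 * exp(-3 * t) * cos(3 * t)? 2 * (-s - 3)/((s+3)^2+9)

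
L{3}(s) 3/s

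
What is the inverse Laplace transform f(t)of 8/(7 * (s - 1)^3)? 4 * t^2 * exp(t)/7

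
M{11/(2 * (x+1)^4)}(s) 11 * gamma(s) * gamma(4 - s)/12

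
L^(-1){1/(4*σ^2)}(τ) τ/4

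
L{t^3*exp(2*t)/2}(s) 3/(s - 2)^4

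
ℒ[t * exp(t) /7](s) 1/(7 * (s - 1) ^2) 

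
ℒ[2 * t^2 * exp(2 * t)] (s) 4/(s - 2)^3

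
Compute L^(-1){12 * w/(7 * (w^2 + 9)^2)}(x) 2 * x * sin(3 * x)/7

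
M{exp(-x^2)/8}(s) gamma(s/2)/16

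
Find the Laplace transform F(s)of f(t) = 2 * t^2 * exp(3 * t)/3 4/(3 * (s - 3)^3)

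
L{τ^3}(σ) 6/σ^4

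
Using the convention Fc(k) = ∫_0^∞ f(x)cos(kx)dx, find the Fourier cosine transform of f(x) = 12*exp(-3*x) 36/(k^2+9)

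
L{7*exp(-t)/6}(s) 7/(6*(s + 1))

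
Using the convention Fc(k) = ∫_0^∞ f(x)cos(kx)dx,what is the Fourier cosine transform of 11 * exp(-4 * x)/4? 11/(k^2+16)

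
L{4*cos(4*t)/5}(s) 4*s/(5*(s^2 + 16))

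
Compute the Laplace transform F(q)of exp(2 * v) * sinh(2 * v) 2/(q * (q - 4))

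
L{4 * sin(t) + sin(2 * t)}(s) 2/(s^2 + 4) + 4/(s^2 + 1)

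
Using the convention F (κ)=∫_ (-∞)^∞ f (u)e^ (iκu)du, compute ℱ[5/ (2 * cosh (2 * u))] 5 * pi/ (4 * cosh (pi * κ/4))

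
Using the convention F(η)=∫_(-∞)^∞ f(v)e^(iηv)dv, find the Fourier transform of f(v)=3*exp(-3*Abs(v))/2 9/(η^2 + 9)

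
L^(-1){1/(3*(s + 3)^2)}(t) t*exp(-3*t)/3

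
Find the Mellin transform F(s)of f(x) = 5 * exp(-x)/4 5 * gamma(s)/4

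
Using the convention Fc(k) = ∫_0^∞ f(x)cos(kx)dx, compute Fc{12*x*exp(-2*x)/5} 12*(4 - k^2)/(5*(k^2 + 4)^2)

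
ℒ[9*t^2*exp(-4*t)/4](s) 9/(2*(s + 4)^3)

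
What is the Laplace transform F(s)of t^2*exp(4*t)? 2/(s - 4)^3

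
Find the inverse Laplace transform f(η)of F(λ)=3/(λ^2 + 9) sin(3*η)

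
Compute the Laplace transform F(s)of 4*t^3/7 24/(7*s^4)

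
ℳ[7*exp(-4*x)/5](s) 7*gamma(s)/(5*4^s)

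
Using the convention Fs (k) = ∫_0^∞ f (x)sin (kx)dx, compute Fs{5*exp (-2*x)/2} 5*k/ (2*(k^2 + 4))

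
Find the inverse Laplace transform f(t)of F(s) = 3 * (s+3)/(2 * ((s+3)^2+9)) 3 * exp(-3 * t) * cos(3 * t)/2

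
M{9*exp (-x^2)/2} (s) 9*gamma (s/2)/4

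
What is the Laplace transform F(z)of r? z^(-2)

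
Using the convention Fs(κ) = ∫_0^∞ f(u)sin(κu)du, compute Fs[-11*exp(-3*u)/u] -11*atan(κ/3)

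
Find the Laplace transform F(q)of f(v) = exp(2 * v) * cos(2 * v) (q - 2)/((q - 2)^2 + 4)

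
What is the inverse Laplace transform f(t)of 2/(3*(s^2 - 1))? 2*sinh(t)/3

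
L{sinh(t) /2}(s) 1/(2 * (s^2 - 1) ) 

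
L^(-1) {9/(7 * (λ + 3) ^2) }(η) 9 * η * exp(-3 * η) /7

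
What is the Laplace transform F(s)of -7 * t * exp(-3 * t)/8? -7/(8 * (s + 3)^2)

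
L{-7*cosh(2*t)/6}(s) -7*s/(6*s^2 - 24)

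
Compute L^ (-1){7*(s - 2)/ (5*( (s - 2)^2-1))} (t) 7*exp (2*t)*cosh (t)/5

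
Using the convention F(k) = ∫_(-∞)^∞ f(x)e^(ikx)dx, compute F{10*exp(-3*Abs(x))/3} 20/(k^2 + 9)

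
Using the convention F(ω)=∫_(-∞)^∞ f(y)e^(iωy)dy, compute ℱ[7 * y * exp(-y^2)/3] 7 * I * sqrt(pi) * ω * exp(-ω^2/4)/6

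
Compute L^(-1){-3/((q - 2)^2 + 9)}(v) -exp(2 * v) * sin(3 * v)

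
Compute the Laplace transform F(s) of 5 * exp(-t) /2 5/(2 * (s+1) ) 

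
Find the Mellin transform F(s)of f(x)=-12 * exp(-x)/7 -12 * gamma(s)/7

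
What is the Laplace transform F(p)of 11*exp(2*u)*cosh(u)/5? 11*(p - 2)/(5*((p - 2)^2 - 1))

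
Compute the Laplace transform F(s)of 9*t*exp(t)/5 9/(5*(s - 1)^2)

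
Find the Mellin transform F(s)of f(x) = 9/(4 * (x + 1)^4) 3 * gamma(s) * gamma(4 - s)/8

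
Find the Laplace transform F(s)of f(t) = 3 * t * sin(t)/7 6 * s/(7 * (s^2 + 1)^2)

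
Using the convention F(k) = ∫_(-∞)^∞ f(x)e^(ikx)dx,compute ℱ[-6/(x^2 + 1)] -6*pi*exp(-Abs(k))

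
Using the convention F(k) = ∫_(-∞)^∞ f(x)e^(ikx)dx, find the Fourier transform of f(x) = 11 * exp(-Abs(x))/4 11/(2 * (k^2 + 1))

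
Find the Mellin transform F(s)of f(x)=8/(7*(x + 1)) 8*pi*csc(pi*s)/7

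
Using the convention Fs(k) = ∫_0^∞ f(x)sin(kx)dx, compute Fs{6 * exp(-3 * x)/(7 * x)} 6 * atan(k/3)/7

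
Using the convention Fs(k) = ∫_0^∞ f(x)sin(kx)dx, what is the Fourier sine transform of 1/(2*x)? pi/4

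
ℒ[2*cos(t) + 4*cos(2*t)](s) 2*s/(s^2 + 1) + 4*s/(s^2 + 4) 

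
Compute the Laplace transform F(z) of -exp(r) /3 -1/(3 * z - 3) 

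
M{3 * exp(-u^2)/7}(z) 3 * gamma(z/2)/14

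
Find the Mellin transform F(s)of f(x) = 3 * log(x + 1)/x -3 * pi * csc(pi * s)/(s - 1)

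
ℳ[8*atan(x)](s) -4*pi*sec(pi*s/2)/s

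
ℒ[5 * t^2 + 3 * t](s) 3/s^2 + 10/s^3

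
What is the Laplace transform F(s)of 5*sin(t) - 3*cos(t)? 5/(s^2 + 1) - 3*s/(s^2 + 1)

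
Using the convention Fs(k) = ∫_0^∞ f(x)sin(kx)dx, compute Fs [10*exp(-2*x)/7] 10*k/(7*(k^2 + 4))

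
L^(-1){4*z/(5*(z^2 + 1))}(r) 4*cos(r)/5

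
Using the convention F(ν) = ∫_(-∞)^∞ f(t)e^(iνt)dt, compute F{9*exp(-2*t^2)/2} 9*sqrt(2)*sqrt(pi)*exp(-ν^2/8)/4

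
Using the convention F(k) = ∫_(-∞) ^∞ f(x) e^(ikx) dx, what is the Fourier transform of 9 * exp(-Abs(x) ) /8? 9/(4 * (k^2 + 1) ) 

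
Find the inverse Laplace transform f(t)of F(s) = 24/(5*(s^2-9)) 8*sinh(3*t)/5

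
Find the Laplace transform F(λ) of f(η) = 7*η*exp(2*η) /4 7/(4*(λ - 2) ^2) 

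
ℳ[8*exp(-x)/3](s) 8*gamma(s)/3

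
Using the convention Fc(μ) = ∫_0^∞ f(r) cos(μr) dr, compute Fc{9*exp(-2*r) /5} 18/(5*(μ^2 + 4) ) 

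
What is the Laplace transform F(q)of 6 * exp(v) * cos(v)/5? 6 * (q - 1)/(5 * ((q - 1)^2 + 1))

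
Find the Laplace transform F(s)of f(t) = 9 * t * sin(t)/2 9 * s/(s^2+1)^2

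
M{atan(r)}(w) -pi*sec(pi*w/2)/(2*w)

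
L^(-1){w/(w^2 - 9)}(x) cosh(3 * x)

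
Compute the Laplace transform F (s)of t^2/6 1/ (3*s^3)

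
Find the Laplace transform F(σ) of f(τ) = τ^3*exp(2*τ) 6/(σ - 2) ^4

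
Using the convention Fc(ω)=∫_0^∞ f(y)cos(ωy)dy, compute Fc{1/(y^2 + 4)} pi * exp(-2 * ω)/4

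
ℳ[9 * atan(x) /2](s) -9 * pi * sec(pi * s/2) /(4 * s) 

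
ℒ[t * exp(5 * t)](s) (s - 5)^(-2)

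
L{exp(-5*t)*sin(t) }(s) 1/((s + 5) ^2 + 1) 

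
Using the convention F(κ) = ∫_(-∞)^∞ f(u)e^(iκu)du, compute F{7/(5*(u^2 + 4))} 7*pi*exp(-2*Abs(κ))/10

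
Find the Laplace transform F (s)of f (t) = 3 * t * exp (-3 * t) 3/ (s + 3)^2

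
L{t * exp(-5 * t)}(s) (s + 5)^(-2)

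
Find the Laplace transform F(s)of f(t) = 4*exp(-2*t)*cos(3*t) 4*(s + 2)/((s + 2)^2 + 9)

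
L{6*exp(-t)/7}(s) 6/(7*(s + 1))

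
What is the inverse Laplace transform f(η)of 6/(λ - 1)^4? η^3 * exp(η)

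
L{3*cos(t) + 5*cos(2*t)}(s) 3*s/(s^2 + 1) + 5*s/(s^2 + 4)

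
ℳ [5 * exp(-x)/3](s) 5 * gamma(s)/3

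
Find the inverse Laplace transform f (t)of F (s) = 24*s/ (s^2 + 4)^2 6*t*sin (2*t)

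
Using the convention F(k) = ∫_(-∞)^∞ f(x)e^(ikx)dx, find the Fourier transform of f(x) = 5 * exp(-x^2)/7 5 * sqrt(pi) * exp(-k^2/4)/7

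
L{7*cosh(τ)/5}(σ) 7*σ/(5*(σ^2 - 1))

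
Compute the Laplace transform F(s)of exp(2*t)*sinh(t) 1/((s - 2)^2 - 1)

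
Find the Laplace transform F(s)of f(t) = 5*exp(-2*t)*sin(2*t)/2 5/((s+2)^2+4)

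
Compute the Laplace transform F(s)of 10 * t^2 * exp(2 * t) 20/(s - 2)^3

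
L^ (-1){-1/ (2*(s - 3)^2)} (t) -t*exp (3*t)/2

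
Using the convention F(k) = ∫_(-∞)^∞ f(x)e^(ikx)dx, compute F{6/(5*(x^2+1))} 6*pi*exp(-Abs(k))/5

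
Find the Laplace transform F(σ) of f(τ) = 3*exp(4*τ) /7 3/(7*(σ - 4) ) 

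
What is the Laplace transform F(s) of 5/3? 5/(3*s) 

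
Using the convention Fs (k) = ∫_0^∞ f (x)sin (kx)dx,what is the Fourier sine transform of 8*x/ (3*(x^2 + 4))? 4*pi*exp (-2*k)/3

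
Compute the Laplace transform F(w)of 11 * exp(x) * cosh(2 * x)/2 11 * (w - 1)/(2 * ((w - 1)^2 - 4))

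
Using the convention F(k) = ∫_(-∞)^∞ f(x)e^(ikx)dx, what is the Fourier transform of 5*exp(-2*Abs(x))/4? 5/(k^2+4)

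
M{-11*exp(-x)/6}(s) -11*gamma(s)/6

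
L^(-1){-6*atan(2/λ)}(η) -6*sin(2*η)/η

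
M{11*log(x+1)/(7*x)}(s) -11*pi*csc(pi*s)/(7*s - 7)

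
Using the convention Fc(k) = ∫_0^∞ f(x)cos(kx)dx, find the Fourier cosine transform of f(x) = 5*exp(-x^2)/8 5*sqrt(pi)*exp(-k^2/4)/16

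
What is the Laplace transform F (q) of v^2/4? 1/ (2 * q^3) 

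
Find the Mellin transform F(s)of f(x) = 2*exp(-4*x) 2^(1 - 2*s)*gamma(s)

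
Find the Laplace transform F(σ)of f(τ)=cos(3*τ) σ/(σ^2 + 9)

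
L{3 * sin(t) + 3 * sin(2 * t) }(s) 3/(s^2 + 1) + 6/(s^2 + 4) 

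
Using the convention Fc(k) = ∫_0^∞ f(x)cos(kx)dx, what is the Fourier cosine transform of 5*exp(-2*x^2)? 5*sqrt(2)*sqrt(pi)*exp(-k^2/8)/4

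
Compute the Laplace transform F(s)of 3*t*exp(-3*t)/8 3/(8*(s+3)^2)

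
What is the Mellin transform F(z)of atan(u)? -pi * sec(pi * z/2)/(2 * z)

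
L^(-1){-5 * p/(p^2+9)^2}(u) -5 * u * sin(3 * u)/6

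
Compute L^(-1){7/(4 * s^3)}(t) 7 * t^2/8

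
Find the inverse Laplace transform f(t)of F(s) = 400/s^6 10*t^5/3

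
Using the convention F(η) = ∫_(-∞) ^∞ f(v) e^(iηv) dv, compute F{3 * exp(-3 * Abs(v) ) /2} 9/(η^2 + 9) 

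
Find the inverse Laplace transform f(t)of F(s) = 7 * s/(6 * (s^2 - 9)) 7 * cosh(3 * t)/6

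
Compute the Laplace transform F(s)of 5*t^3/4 15/(2*s^4)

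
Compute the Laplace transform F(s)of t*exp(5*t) (s - 5)^(-2)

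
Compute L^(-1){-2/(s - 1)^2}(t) -2*t*exp(t)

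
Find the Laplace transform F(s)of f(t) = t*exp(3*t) (s - 3)^(-2)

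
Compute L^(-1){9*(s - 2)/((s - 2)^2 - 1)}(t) 9*exp(2*t)*cosh(t)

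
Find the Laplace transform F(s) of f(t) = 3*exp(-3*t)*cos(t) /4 3*(s + 3) /(4*((s + 3) ^2 + 1) ) 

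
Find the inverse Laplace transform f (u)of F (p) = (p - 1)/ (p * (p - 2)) exp (u) * cosh (u)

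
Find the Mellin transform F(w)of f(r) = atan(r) -pi*sec(pi*w/2)/(2*w)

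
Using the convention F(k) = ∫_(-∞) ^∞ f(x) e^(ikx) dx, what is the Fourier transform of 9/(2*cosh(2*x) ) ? 9*pi/(4*cosh(pi*k/4) ) 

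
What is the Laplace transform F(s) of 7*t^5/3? 280/s^6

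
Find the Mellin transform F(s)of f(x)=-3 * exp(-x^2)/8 -3 * gamma(s/2)/16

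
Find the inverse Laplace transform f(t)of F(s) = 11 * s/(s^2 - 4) 11 * cosh(2 * t)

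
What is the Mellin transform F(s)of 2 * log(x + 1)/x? -2 * pi * csc(pi * s)/(s - 1)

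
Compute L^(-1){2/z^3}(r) r^2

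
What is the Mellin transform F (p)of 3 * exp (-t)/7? 3 * gamma (p)/7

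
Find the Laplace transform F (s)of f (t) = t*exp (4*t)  (s - 4)^ (-2)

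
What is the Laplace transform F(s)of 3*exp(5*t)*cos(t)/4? 3*(s - 5)/(4*((s - 5)^2 + 1))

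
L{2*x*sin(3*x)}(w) 12*w/(w^2 + 9)^2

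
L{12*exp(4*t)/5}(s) 12/(5*(s - 4))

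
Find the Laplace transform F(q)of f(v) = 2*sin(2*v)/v 2*atan(2/q)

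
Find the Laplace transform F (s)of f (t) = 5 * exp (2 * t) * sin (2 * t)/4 5/ (2 * ( (s - 2)^2 + 4))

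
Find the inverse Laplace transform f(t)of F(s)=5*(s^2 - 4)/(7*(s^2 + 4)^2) 5*t*cos(2*t)/7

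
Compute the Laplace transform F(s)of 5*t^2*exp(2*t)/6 5/(3*(s - 2)^3)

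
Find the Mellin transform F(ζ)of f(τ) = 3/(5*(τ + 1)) 3*pi*csc(pi*ζ)/5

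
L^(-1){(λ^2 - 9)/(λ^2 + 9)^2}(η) η*cos(3*η)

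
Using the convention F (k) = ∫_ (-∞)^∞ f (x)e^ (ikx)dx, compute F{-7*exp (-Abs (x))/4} -7/ (2*k^2 + 2)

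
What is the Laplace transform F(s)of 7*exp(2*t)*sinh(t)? 7/((s - 2)^2 - 1)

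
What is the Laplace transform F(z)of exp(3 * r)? 1/(z - 3)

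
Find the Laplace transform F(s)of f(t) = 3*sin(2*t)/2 3/(s^2 + 4)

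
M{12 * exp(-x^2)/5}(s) 6 * gamma(s/2)/5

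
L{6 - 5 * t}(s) 6/s - 5/s^2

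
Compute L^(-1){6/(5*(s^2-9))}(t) 2*sinh(3*t)/5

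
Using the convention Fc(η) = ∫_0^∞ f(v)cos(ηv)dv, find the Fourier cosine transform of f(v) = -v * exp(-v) (η^2 - 1)/(η^2+1)^2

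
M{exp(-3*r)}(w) gamma(w)/3^w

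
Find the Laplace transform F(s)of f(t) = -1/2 -1/(2 * s)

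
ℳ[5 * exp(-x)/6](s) 5 * gamma(s)/6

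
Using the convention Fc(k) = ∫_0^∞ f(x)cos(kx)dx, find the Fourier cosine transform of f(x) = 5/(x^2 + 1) 5*pi*exp(-k)/2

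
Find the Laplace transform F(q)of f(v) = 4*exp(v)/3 4/(3*(q - 1))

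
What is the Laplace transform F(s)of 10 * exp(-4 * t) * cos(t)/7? 10 * (s + 4)/(7 * ((s + 4)^2 + 1))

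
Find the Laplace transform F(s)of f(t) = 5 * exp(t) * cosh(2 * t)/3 5 * (s - 1)/(3 * ((s - 1)^2 - 4))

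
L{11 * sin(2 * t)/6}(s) 11/(3 * (s^2 + 4))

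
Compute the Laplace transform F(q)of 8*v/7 8/(7*q^2)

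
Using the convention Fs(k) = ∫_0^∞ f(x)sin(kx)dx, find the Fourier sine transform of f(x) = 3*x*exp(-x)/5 6*k/(5*(k^2 + 1)^2)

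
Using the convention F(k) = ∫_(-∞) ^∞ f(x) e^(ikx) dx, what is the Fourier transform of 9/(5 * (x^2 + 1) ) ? 9 * pi * exp(-Abs(k) ) /5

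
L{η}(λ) λ^(-2)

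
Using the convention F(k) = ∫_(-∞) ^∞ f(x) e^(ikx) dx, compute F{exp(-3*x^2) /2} sqrt(3)*sqrt(pi)*exp(-k^2/12) /6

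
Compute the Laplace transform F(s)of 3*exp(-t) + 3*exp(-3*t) 3/(s + 1) + 3/(s + 3)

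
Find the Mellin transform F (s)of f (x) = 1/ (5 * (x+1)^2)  (-pi * s+pi)/ (5 * sin (pi * s))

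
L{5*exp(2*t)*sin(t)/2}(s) 5/(2*((s - 2)^2 + 1))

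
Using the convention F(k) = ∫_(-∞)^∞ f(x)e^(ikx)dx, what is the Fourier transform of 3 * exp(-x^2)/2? 3 * sqrt(pi) * exp(-k^2/4)/2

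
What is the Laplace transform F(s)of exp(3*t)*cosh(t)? (s - 3)/((s - 3)^2 - 1)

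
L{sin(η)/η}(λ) atan(1/λ)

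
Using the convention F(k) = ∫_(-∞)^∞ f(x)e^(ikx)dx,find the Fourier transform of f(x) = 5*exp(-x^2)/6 5*sqrt(pi)*exp(-k^2/4)/6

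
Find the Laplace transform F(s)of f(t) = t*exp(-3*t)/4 1/(4*(s + 3)^2)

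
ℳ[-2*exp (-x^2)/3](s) -gamma (s/2)/3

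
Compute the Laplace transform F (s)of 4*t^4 96/s^5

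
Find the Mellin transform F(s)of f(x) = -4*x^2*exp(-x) -4*gamma(s + 2)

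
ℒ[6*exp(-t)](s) 6/(s + 1)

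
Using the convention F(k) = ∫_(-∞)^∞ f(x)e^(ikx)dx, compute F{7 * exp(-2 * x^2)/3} 7 * sqrt(2) * sqrt(pi) * exp(-k^2/8)/6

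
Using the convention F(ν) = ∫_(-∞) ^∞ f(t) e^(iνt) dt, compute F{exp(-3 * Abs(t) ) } 6/(ν^2 + 9) 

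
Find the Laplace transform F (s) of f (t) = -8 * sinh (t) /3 -8/ (3 * s^2-3) 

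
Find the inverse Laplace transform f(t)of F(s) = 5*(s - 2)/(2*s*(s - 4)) 5*exp(2*t)*cosh(2*t)/2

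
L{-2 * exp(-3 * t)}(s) -2/(s + 3)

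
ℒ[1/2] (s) 1/ (2*s)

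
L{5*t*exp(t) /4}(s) 5/(4*(s - 1) ^2) 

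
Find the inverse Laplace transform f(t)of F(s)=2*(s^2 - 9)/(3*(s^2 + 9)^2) 2*t*cos(3*t)/3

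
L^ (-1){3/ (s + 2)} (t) 3 * exp (-2 * t)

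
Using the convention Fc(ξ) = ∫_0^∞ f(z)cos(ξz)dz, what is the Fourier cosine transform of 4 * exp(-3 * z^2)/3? 2 * sqrt(3) * sqrt(pi) * exp(-ξ^2/12)/9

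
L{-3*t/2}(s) -3/(2*s^2) 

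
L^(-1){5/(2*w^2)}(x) 5*x/2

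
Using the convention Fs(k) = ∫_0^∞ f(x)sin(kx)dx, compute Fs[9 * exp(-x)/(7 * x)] 9 * atan(k)/7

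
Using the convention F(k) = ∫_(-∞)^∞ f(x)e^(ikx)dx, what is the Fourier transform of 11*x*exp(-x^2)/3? 11*I*sqrt(pi)*k*exp(-k^2/4)/6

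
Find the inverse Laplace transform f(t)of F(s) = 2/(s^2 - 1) 2*sinh(t)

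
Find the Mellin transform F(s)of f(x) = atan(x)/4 -pi * sec(pi * s/2)/(8 * s)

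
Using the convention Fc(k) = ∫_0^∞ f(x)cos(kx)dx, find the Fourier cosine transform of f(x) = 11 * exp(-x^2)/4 11 * sqrt(pi) * exp(-k^2/4)/8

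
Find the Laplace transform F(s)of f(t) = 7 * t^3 42/s^4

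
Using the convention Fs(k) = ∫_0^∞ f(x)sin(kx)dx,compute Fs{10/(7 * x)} 5 * pi/7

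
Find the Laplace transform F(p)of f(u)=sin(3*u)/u atan(3/p)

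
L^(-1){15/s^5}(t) 5*t^4/8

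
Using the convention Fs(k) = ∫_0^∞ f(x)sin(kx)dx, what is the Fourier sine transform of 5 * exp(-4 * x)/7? 5 * k/(7 * (k^2 + 16))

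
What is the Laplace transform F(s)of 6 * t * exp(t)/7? 6/(7 * (s - 1)^2)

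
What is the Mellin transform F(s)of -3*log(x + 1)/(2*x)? 3*pi*csc(pi*s)/(2*(s - 1))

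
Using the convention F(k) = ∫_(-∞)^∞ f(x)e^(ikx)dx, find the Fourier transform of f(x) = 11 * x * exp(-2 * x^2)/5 11 * sqrt(2) * I * sqrt(pi) * k * exp(-k^2/8)/40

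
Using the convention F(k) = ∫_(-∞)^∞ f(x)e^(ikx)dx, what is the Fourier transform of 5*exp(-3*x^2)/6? 5*sqrt(3)*sqrt(pi)*exp(-k^2/12)/18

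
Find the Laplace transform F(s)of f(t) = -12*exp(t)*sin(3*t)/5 -36/(5*(s - 1)^2 + 45)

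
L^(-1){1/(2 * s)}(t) 1/2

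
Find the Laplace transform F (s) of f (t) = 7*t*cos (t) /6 7*(s^2 - 1) / (6*(s^2+1) ^2) 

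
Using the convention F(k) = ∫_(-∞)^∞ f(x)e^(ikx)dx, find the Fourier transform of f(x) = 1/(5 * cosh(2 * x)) pi/(10 * cosh(pi * k/4))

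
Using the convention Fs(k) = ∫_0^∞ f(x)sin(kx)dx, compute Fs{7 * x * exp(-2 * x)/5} 28 * k/(5 * (k^2 + 4)^2)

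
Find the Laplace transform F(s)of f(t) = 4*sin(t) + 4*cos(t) 4/(s^2 + 1) + 4*s/(s^2 + 1)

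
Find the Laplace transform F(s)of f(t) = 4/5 4/(5*s)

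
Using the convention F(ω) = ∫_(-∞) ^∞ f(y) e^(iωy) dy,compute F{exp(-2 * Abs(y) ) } 4/(ω^2 + 4) 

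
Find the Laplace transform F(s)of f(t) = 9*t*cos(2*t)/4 9*(s^2 - 4)/(4*(s^2 + 4)^2)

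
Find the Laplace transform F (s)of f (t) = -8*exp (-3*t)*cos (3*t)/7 8*(-s - 3)/ (7*( (s+3)^2+9))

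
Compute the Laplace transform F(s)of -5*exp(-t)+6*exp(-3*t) 6/(s+3) - 5/(s+1)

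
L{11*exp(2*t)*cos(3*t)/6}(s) 11*(s - 2)/(6*((s - 2)^2 + 9))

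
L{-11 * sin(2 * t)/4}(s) -11/(2 * s^2+8)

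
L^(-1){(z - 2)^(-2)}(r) r*exp(2*r)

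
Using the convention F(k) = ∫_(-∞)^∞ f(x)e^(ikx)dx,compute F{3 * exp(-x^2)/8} 3 * sqrt(pi) * exp(-k^2/4)/8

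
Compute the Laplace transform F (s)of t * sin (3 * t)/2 3 * s/ (s^2+9)^2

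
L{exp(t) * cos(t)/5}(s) (s - 1)/(5 * ((s - 1)^2 + 1))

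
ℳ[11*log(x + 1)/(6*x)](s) -11*pi*csc(pi*s)/(6*s - 6)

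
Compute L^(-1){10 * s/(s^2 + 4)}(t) 10 * cos(2 * t)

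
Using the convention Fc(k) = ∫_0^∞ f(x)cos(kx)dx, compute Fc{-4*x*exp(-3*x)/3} 4*(k^2 - 9)/(3*(k^2 + 9)^2)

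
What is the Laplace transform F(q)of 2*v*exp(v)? 2/(q - 1)^2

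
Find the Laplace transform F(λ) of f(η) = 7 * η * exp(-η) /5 7/(5 * (λ+1) ^2) 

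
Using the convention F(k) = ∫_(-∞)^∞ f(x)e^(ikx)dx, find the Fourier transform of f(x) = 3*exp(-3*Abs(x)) 18/(k^2 + 9)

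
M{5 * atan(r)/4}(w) -5 * pi * sec(pi * w/2)/(8 * w)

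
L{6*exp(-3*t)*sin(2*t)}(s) 12/((s + 3)^2 + 4)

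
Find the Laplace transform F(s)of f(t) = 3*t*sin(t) 6*s/(s^2+1)^2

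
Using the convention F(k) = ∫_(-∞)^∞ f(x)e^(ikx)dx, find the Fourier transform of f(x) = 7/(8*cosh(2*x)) 7*pi/(16*cosh(pi*k/4))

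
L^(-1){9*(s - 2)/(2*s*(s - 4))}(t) 9*exp(2*t)*cosh(2*t)/2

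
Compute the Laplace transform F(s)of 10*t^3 60/s^4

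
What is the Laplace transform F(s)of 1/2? 1/(2*s)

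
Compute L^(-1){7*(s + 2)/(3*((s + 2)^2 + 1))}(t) 7*exp(-2*t)*cos(t)/3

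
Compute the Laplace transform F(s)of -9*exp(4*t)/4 -9/(4*s - 16)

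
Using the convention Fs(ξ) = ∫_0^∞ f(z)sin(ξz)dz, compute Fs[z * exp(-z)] 2 * ξ/(ξ^2 + 1)^2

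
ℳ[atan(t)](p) -pi*sec(pi*p/2)/(2*p)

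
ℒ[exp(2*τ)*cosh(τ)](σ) (σ - 2)/((σ - 2)^2 - 1)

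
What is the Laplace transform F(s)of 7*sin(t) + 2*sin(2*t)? 7/(s^2 + 1) + 4/(s^2 + 4)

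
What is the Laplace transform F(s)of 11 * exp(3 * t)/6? 11/(6 * (s - 3))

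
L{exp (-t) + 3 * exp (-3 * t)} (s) 1/ (s + 1) + 3/ (s + 3)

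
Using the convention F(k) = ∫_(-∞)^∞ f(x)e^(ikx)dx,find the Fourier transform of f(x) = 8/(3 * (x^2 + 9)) 8 * pi * exp(-3 * Abs(k))/9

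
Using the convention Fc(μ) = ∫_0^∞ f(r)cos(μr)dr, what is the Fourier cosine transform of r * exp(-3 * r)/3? (9 - μ^2)/(3 * (μ^2+9)^2)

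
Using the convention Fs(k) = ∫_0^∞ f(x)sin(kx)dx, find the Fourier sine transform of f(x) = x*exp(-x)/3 2*k/(3*(k^2 + 1)^2)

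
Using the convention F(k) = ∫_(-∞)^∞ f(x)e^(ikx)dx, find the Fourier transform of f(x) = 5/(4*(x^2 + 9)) 5*pi*exp(-3*Abs(k))/12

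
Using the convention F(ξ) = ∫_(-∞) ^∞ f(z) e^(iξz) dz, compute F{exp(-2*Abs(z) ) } 4/(ξ^2+4) 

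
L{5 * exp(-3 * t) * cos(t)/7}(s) 5 * (s+3)/(7 * ((s+3)^2+1))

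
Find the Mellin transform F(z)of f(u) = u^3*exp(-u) gamma(z + 3)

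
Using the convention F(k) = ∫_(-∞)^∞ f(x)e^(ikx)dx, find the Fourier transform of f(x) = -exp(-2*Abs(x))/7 -4/(7*k^2+28)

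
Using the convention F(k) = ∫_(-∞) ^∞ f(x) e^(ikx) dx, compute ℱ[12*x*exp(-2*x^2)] 3*sqrt(2)*I*sqrt(pi)*k*exp(-k^2/8) /2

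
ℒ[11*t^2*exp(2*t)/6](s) 11/(3*(s - 2)^3)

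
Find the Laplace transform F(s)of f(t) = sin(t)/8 1/(8 * (s^2 + 1))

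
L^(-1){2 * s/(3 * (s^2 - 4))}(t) 2 * cosh(2 * t)/3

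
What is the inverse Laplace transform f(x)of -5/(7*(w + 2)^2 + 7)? -5*exp(-2*x)*sin(x)/7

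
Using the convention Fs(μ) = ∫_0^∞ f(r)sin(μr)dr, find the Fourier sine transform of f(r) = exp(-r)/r atan(μ)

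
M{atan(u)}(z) -pi*sec(pi*z/2)/(2*z)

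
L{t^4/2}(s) 12/s^5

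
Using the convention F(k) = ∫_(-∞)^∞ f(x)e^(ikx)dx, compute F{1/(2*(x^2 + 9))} pi*exp(-3*Abs(k))/6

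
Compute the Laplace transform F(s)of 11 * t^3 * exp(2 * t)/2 33/(s - 2)^4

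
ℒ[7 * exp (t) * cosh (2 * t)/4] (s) 7 * (s - 1)/ (4 * ( (s - 1)^2 - 4))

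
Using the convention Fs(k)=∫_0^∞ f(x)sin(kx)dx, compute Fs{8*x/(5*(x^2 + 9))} 4*pi*exp(-3*k)/5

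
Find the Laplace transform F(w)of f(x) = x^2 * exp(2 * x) 2/(w - 2)^3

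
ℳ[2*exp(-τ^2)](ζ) gamma(ζ/2)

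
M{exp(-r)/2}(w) gamma(w)/2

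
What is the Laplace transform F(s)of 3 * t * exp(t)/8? 3/(8 * (s - 1)^2)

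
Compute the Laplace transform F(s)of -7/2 -7/(2 * s)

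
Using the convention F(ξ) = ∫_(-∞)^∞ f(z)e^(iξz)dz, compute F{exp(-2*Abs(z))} 4/(ξ^2 + 4)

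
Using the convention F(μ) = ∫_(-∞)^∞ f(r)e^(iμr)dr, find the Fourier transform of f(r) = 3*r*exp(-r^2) 3*I*sqrt(pi)*μ*exp(-μ^2/4)/2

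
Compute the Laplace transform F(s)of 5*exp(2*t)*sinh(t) 5/((s - 2)^2 - 1)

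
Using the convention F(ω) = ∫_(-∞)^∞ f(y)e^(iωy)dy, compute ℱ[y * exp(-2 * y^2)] sqrt(2) * I * sqrt(pi) * ω * exp(-ω^2/8)/8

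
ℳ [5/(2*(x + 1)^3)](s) 5*pi*(s - 2)*(s - 1)/(4*sin(pi*s))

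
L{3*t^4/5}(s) 72/(5*s^5)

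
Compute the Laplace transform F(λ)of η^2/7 2/(7*λ^3)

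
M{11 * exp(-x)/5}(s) 11 * gamma(s)/5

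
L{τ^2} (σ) 2/σ^3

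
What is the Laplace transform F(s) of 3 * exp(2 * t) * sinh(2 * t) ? 6/(s * (s - 4) ) 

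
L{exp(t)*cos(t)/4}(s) (s - 1)/(4*((s - 1)^2 + 1))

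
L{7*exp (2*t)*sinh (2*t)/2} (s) 7/ (s*(s - 4))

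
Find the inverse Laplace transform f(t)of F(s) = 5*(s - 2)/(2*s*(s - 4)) 5*exp(2*t)*cosh(2*t)/2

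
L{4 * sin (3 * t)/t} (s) 4 * atan (3/s)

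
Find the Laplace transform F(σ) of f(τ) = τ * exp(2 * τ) (σ - 2) ^(-2) 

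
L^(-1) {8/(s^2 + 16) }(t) 2 * sin(4 * t) 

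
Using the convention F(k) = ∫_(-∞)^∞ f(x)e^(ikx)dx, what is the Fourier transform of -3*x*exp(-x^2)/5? -3*I*sqrt(pi)*k*exp(-k^2/4)/10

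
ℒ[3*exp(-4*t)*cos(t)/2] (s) 3*(s + 4)/(2*((s + 4)^2 + 1))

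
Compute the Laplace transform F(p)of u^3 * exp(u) 6/(p - 1)^4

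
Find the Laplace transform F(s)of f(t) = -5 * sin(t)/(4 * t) -5 * atan(1/s)/4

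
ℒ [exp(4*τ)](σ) 1/(σ - 4) 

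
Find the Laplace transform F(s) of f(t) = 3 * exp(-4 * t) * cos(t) 3 * (s + 4) /((s + 4) ^2 + 1) 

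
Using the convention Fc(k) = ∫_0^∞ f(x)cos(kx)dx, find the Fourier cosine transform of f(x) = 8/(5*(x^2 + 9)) 4*pi*exp(-3*k)/15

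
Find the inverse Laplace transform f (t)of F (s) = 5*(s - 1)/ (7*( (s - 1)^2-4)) 5*exp (t)*cosh (2*t)/7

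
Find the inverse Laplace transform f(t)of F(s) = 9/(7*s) 9/7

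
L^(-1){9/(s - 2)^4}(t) 3*t^3*exp(2*t)/2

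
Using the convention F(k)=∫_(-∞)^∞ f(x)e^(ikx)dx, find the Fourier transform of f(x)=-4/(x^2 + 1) -4 * pi * exp(-Abs(k))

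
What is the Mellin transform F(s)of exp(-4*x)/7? gamma(s)/(7*4^s)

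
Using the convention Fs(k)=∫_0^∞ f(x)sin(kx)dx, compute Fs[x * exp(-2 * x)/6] 2 * k/(3 * (k^2 + 4)^2)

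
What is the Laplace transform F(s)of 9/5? 9/(5*s)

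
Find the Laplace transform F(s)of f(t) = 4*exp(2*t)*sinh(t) 4/((s - 2)^2-1)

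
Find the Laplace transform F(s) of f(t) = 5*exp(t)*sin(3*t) 15/((s - 1) ^2 + 9) 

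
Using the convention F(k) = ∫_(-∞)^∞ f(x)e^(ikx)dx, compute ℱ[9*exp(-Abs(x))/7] 18/(7*(k^2 + 1))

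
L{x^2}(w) 2/w^3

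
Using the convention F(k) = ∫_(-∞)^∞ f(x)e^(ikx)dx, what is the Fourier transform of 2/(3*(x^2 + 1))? 2*pi*exp(-Abs(k))/3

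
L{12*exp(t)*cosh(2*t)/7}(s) 12*(s - 1)/(7*((s - 1)^2 - 4))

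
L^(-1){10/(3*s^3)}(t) 5*t^2/3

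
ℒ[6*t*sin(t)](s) 12*s/(s^2 + 1)^2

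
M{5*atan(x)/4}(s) -5*pi*sec(pi*s/2)/(8*s)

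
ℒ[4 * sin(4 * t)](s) 16/(s^2 + 16)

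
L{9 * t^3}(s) 54/s^4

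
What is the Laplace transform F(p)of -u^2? -2/p^3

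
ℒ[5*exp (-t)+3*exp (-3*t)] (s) 3/ (s+3)+5/ (s+1)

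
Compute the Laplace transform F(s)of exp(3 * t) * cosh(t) (s - 3)/((s - 3)^2 - 1)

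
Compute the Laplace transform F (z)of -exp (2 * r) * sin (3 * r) -3/ ( (z - 2)^2 + 9)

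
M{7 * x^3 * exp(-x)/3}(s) 7 * gamma(s + 3)/3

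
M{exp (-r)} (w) gamma (w)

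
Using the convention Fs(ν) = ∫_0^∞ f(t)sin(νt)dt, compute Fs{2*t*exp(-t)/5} 4*ν/(5*(ν^2 + 1)^2)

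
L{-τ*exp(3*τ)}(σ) -1/(σ - 3)^2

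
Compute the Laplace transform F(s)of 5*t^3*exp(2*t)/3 10/(s - 2)^4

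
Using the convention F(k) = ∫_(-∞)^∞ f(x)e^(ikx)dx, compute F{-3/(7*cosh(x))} -3*pi/(7*cosh(pi*k/2))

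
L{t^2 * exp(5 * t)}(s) 2/(s - 5)^3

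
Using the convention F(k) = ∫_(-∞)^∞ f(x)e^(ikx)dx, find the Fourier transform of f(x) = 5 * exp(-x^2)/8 5 * sqrt(pi) * exp(-k^2/4)/8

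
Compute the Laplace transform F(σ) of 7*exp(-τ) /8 7/(8*(σ + 1) ) 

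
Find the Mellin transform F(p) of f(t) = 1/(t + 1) pi*csc(pi*p) 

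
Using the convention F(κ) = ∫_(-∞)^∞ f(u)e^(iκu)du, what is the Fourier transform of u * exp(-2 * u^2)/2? sqrt(2) * I * sqrt(pi) * κ * exp(-κ^2/8)/16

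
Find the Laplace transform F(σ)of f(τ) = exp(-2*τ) 1/(σ + 2)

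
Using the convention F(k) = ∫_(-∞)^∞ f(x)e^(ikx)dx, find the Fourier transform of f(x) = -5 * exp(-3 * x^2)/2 -5 * sqrt(3) * sqrt(pi) * exp(-k^2/12)/6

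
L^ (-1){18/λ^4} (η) 3*η^3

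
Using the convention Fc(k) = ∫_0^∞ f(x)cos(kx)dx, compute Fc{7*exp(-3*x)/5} 21/(5*(k^2 + 9))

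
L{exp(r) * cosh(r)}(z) (z - 1)/(z * (z - 2))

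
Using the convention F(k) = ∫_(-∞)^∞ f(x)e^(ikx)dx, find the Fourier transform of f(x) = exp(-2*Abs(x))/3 4/(3*(k^2 + 4))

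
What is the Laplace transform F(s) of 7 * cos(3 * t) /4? 7 * s/(4 * (s^2+9) ) 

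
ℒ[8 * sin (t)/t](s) 8 * atan (1/s)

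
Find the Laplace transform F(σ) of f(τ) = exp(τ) 1/(σ - 1) 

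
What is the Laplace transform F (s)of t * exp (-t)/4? 1/ (4 * (s + 1)^2)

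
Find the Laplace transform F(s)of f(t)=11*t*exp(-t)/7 11/(7*(s+1)^2)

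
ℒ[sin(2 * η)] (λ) 2/(λ^2 + 4)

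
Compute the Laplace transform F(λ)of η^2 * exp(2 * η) 2/(λ - 2)^3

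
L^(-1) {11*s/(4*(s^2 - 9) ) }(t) 11*cosh(3*t) /4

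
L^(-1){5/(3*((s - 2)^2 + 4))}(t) 5*exp(2*t)*sin(2*t)/6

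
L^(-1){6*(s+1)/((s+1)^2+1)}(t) 6*exp(-t)*cos(t)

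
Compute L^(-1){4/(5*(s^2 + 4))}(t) 2*sin(2*t)/5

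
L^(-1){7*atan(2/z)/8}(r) 7*sin(2*r)/(8*r)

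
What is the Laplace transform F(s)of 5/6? 5/(6*s)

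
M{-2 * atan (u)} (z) pi * sec (pi * z/2)/z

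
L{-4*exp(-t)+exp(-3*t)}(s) 1/(s+3) - 4/(s+1)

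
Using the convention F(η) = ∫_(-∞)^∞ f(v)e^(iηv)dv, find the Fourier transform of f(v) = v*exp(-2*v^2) sqrt(2)*I*sqrt(pi)*η*exp(-η^2/8)/8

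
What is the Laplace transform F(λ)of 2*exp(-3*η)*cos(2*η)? 2*(λ + 3)/((λ + 3)^2 + 4)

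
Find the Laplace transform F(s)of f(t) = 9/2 9/(2*s)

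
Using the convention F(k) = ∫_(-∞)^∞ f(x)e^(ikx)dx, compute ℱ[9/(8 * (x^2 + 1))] 9 * pi * exp(-Abs(k))/8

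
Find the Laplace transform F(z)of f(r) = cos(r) z/(z^2 + 1)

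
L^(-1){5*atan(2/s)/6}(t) 5*sin(2*t)/(6*t)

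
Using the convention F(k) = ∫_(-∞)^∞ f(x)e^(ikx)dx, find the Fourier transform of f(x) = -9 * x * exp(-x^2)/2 -9 * I * sqrt(pi) * k * exp(-k^2/4)/4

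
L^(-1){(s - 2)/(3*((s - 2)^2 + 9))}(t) exp(2*t)*cos(3*t)/3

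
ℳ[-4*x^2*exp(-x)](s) -4*gamma(s + 2)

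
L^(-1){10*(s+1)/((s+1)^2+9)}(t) 10*exp(-t)*cos(3*t)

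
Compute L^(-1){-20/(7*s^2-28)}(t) -10*sinh(2*t)/7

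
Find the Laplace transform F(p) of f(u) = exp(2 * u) 1/(p - 2) 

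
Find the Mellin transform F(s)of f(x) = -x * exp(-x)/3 -gamma(s + 1)/3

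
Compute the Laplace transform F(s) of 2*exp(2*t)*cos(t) 2*(s - 2) /((s - 2) ^2 + 1) 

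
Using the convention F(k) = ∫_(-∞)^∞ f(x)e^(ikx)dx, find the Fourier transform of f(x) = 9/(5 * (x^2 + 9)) 3 * pi * exp(-3 * Abs(k))/5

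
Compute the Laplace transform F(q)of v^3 6/q^4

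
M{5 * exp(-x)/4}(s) 5 * gamma(s)/4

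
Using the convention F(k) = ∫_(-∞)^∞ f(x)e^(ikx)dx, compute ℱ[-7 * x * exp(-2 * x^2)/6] -7 * sqrt(2) * I * sqrt(pi) * k * exp(-k^2/8)/48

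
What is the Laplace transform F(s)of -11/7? -11/(7 * s)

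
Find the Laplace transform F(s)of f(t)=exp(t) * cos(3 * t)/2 (s - 1)/(2 * ((s - 1)^2 + 9))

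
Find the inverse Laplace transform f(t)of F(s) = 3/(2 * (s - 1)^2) 3 * t * exp(t)/2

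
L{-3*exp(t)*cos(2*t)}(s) 3*(1 - s)/((s - 1)^2 + 4)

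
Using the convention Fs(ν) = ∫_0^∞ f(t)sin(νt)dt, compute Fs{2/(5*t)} pi/5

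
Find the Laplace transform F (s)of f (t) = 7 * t 7/s^2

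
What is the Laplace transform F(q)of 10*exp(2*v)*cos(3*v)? 10*(q - 2)/((q - 2)^2+9)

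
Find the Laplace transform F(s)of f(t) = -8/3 -8/(3*s)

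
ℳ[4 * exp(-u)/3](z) 4 * gamma(z)/3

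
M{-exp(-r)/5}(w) -gamma(w)/5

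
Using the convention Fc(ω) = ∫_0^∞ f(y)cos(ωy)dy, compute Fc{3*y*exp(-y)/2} 3*(1 - ω^2)/(2*(ω^2 + 1)^2)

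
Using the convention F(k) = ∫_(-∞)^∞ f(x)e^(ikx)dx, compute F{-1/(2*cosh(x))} -pi/(2*cosh(pi*k/2))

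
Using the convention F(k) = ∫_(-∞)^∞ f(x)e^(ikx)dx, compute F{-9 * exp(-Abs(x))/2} -9/(k^2 + 1)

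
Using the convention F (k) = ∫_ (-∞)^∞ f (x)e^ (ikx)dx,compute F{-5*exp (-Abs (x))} -10/ (k^2 + 1)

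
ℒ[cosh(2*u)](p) p/(p^2 - 4)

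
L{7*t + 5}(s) 7/s^2 + 5/s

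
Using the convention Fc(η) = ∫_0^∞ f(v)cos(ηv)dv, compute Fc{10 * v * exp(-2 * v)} 10 * (4 - η^2)/(η^2 + 4)^2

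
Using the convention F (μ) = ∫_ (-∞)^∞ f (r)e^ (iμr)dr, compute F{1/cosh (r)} pi/cosh (pi*μ/2)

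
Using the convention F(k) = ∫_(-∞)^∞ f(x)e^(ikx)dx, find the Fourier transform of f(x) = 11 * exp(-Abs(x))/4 11/(2 * (k^2 + 1))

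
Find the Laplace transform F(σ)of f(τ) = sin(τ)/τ atan(1/σ)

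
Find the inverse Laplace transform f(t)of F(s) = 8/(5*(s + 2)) 8*exp(-2*t)/5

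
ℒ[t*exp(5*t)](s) (s - 5)^(-2)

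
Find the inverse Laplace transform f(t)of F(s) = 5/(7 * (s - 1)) 5 * exp(t)/7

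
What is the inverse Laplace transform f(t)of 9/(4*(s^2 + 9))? 3*sin(3*t)/4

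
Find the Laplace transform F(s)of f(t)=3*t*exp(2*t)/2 3/(2*(s - 2)^2)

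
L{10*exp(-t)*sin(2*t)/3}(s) 20/(3*((s + 1)^2 + 4))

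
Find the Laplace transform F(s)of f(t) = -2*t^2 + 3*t 3/s^2-4/s^3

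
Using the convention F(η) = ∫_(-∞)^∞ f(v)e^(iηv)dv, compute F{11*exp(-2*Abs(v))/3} 44/(3*(η^2 + 4))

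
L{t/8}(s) 1/(8*s^2)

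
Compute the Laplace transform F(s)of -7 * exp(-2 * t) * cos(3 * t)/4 7 * (-s - 2)/(4 * ((s + 2)^2 + 9))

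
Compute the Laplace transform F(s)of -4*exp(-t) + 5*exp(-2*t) 5/(s + 2) - 4/(s + 1)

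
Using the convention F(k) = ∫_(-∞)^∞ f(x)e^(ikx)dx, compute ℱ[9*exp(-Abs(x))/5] 18/(5*(k^2 + 1))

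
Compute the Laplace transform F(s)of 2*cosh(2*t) 2*s/(s^2 - 4)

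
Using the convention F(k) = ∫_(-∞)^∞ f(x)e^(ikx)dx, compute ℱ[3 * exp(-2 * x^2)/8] 3 * sqrt(2) * sqrt(pi) * exp(-k^2/8)/16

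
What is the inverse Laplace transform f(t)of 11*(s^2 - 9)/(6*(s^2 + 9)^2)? 11*t*cos(3*t)/6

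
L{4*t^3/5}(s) 24/(5*s^4)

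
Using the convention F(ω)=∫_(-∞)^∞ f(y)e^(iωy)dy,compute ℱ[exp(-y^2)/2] sqrt(pi)*exp(-ω^2/4)/2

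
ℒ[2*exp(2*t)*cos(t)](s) 2*(s - 2)/((s - 2)^2 + 1)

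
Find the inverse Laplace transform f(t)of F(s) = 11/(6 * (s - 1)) 11 * exp(t)/6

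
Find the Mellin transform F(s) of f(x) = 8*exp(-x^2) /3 4*gamma(s/2) /3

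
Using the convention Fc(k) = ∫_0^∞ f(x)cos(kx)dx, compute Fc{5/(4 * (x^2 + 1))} 5 * pi * exp(-k)/8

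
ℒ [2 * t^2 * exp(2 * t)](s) 4/(s - 2)^3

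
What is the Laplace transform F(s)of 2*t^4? 48/s^5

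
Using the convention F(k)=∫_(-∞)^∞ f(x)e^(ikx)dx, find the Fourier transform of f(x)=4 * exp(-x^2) 4 * sqrt(pi) * exp(-k^2/4)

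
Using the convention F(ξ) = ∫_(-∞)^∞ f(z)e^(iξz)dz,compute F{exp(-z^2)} sqrt(pi)*exp(-ξ^2/4)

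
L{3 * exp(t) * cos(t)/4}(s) 3 * (s - 1)/(4 * ((s - 1)^2 + 1))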